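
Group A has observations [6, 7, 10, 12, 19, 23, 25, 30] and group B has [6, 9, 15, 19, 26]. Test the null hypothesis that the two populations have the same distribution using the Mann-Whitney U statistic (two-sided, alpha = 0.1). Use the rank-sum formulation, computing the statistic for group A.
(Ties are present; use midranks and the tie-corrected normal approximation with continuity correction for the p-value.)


Step 1: Combine and sort all 13 observations; assign midranks.
sorted (value, group): (6,X), (6,Y), (7,X), (9,Y), (10,X), (12,X), (15,Y), (19,X), (19,Y), (23,X), (25,X), (26,Y), (30,X)
ranks: 6->1.5, 6->1.5, 7->3, 9->4, 10->5, 12->6, 15->7, 19->8.5, 19->8.5, 23->10, 25->11, 26->12, 30->13
Step 2: Rank sum for X: R1 = 1.5 + 3 + 5 + 6 + 8.5 + 10 + 11 + 13 = 58.
Step 3: U_X = R1 - n1(n1+1)/2 = 58 - 8*9/2 = 58 - 36 = 22.
       U_Y = n1*n2 - U_X = 40 - 22 = 18.
Step 4: Ties are present, so use the tie-corrected normal approximation (with continuity correction) for the p-value.
Step 5: p-value = 0.825728; compare to alpha = 0.1. fail to reject H0.

U_X = 22, p = 0.825728, fail to reject H0 at alpha = 0.1.


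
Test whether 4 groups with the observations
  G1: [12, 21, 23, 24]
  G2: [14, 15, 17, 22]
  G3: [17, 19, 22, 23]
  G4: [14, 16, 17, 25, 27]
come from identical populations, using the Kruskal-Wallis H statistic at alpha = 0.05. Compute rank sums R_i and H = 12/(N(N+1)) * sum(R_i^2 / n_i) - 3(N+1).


Step 1: Combine all N = 17 observations and assign midranks.
sorted (value, group, rank): (12,G1,1), (14,G2,2.5), (14,G4,2.5), (15,G2,4), (16,G4,5), (17,G2,7), (17,G3,7), (17,G4,7), (19,G3,9), (21,G1,10), (22,G2,11.5), (22,G3,11.5), (23,G1,13.5), (23,G3,13.5), (24,G1,15), (25,G4,16), (27,G4,17)
Step 2: Sum ranks within each group.
R_1 = 39.5 (n_1 = 4)
R_2 = 25 (n_2 = 4)
R_3 = 41 (n_3 = 4)
R_4 = 47.5 (n_4 = 5)
Step 3: H = 12/(N(N+1)) * sum(R_i^2/n_i) - 3(N+1)
     = 12/(17*18) * (39.5^2/4 + 25^2/4 + 41^2/4 + 47.5^2/5) - 3*18
     = 0.039216 * 1417.81 - 54
     = 1.600490.
Step 4: Ties present; correction factor C = 1 - 42/(17^3 - 17) = 0.991422. Corrected H = 1.600490 / 0.991422 = 1.614339.
Step 5: Under H0, H ~ chi^2(3); p-value = 0.656143.
Step 6: alpha = 0.05. fail to reject H0.

H = 1.6143, df = 3, p = 0.656143, fail to reject H0.


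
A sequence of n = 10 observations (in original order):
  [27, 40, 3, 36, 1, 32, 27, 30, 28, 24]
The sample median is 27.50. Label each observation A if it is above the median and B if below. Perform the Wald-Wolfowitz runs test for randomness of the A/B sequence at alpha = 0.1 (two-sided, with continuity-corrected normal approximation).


Step 1: Compute median = 27.50; label A = above, B = below.
Labels in order: BABABABAAB  (n_A = 5, n_B = 5)
Step 2: Count runs R = 9.
Step 3: Under H0 (random ordering), E[R] = 2*n_A*n_B/(n_A+n_B) + 1 = 2*5*5/10 + 1 = 6.0000.
        Var[R] = 2*n_A*n_B*(2*n_A*n_B - n_A - n_B) / ((n_A+n_B)^2 * (n_A+n_B-1)) = 2000/900 = 2.2222.
        SD[R] = 1.4907.
Step 4: Continuity-corrected z = (R - 0.5 - E[R]) / SD[R] = (9 - 0.5 - 6.0000) / 1.4907 = 1.6771.
Step 5: Two-sided p-value via normal approximation = 2*(1 - Phi(|z|)) = 0.093533.
Step 6: alpha = 0.1. reject H0.

R = 9, z = 1.6771, p = 0.093533, reject H0.


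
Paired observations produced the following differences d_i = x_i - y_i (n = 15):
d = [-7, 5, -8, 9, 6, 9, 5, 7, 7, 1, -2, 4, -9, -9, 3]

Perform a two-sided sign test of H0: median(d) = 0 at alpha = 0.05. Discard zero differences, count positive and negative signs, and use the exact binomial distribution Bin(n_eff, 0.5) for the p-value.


Step 1: Discard zero differences. Original n = 15; n_eff = number of nonzero differences = 15.
Nonzero differences (with sign): -7, +5, -8, +9, +6, +9, +5, +7, +7, +1, -2, +4, -9, -9, +3
Step 2: Count signs: positive = 10, negative = 5.
Step 3: Under H0: P(positive) = 0.5, so the number of positives S ~ Bin(15, 0.5).
Step 4: Two-sided exact p-value = sum of Bin(15,0.5) probabilities at or below the observed probability = 0.301758.
Step 5: alpha = 0.05. fail to reject H0.

n_eff = 15, pos = 10, neg = 5, p = 0.301758, fail to reject H0.


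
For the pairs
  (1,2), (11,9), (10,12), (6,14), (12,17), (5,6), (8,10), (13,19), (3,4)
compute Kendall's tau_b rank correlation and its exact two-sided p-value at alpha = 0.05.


Step 1: Enumerate the 36 unordered pairs (i,j) with i<j and classify each by sign(x_j-x_i) * sign(y_j-y_i).
  (1,2):dx=+10,dy=+7->C; (1,3):dx=+9,dy=+10->C; (1,4):dx=+5,dy=+12->C; (1,5):dx=+11,dy=+15->C
  (1,6):dx=+4,dy=+4->C; (1,7):dx=+7,dy=+8->C; (1,8):dx=+12,dy=+17->C; (1,9):dx=+2,dy=+2->C
  (2,3):dx=-1,dy=+3->D; (2,4):dx=-5,dy=+5->D; (2,5):dx=+1,dy=+8->C; (2,6):dx=-6,dy=-3->C
  (2,7):dx=-3,dy=+1->D; (2,8):dx=+2,dy=+10->C; (2,9):dx=-8,dy=-5->C; (3,4):dx=-4,dy=+2->D
  (3,5):dx=+2,dy=+5->C; (3,6):dx=-5,dy=-6->C; (3,7):dx=-2,dy=-2->C; (3,8):dx=+3,dy=+7->C
  (3,9):dx=-7,dy=-8->C; (4,5):dx=+6,dy=+3->C; (4,6):dx=-1,dy=-8->C; (4,7):dx=+2,dy=-4->D
  (4,8):dx=+7,dy=+5->C; (4,9):dx=-3,dy=-10->C; (5,6):dx=-7,dy=-11->C; (5,7):dx=-4,dy=-7->C
  (5,8):dx=+1,dy=+2->C; (5,9):dx=-9,dy=-13->C; (6,7):dx=+3,dy=+4->C; (6,8):dx=+8,dy=+13->C
  (6,9):dx=-2,dy=-2->C; (7,8):dx=+5,dy=+9->C; (7,9):dx=-5,dy=-6->C; (8,9):dx=-10,dy=-15->C
Step 2: C = 31, D = 5, total pairs = 36.
Step 3: tau = (C - D)/(n(n-1)/2) = (31 - 5)/36 = 0.722222.
Step 4: Exact two-sided p-value (enumerate n! = 362880 permutations of y under H0): p = 0.005886.
Step 5: alpha = 0.05. reject H0.

tau_b = 0.7222 (C=31, D=5), p = 0.005886, reject H0.


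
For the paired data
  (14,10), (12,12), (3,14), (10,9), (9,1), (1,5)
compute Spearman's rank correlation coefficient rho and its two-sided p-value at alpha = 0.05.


Step 1: Rank x and y separately (midranks; no ties here).
rank(x): 14->6, 12->5, 3->2, 10->4, 9->3, 1->1
rank(y): 10->4, 12->5, 14->6, 9->3, 1->1, 5->2
Step 2: d_i = R_x(i) - R_y(i); compute d_i^2.
  (6-4)^2=4, (5-5)^2=0, (2-6)^2=16, (4-3)^2=1, (3-1)^2=4, (1-2)^2=1
sum(d^2) = 26.
Step 3: rho = 1 - 6*26 / (6*(6^2 - 1)) = 1 - 156/210 = 0.257143.
Step 4: Under H0, t = rho * sqrt((n-2)/(1-rho^2)) = 0.5322 ~ t(4).
Step 5: Two-sided p-value from the t-distribution with 4 df = 0.622787.
Step 6: alpha = 0.05. fail to reject H0.

rho = 0.2571, p = 0.622787, fail to reject H0 at alpha = 0.05.


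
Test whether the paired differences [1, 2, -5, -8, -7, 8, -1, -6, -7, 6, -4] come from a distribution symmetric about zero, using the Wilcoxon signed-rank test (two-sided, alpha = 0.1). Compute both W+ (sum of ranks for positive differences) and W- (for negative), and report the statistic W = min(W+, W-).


Step 1: Drop any zero differences (none here) and take |d_i|.
|d| = [1, 2, 5, 8, 7, 8, 1, 6, 7, 6, 4]
Step 2: Midrank |d_i| (ties get averaged ranks).
ranks: |1|->1.5, |2|->3, |5|->5, |8|->10.5, |7|->8.5, |8|->10.5, |1|->1.5, |6|->6.5, |7|->8.5, |6|->6.5, |4|->4
Step 3: Attach original signs; sum ranks with positive sign and with negative sign.
W+ = 1.5 + 3 + 10.5 + 6.5 = 21.5
W- = 5 + 10.5 + 8.5 + 1.5 + 6.5 + 8.5 + 4 = 44.5
(Check: W+ + W- = 66 should equal n(n+1)/2 = 66.)
Step 4: Test statistic W = min(W+, W-) = 21.5.
Step 5: Ties in |d|, so use the tie-corrected normal approximation.
        E[W] = n(n+1)/4 = 11*12/4 = 33.
        Tie groups: |d|=1 (t=2), |d|=6 (t=2), |d|=7 (t=2), |d|=8 (t=2); sum(t^3 - t) = 24.
        Var[W] = n(n+1)(2n+1)/24 - sum(t^3-t)/48 = 3036/24 - 24/48 = 126.
        z = (W - E[W]) / sqrt(Var[W]) = (21.5 - 33) / 11.2250 = -1.0245.
        Two-sided p = 2*Phi(z) = 0.305598.
Step 6: alpha = 0.1. fail to reject H0.

W+ = 21.5, W- = 44.5, W = min = 21.5, p = 0.305598, fail to reject H0.


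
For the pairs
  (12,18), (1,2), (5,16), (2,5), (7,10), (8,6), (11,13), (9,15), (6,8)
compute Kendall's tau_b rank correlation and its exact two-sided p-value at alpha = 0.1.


Step 1: Enumerate the 36 unordered pairs (i,j) with i<j and classify each by sign(x_j-x_i) * sign(y_j-y_i).
  (1,2):dx=-11,dy=-16->C; (1,3):dx=-7,dy=-2->C; (1,4):dx=-10,dy=-13->C; (1,5):dx=-5,dy=-8->C
  (1,6):dx=-4,dy=-12->C; (1,7):dx=-1,dy=-5->C; (1,8):dx=-3,dy=-3->C; (1,9):dx=-6,dy=-10->C
  (2,3):dx=+4,dy=+14->C; (2,4):dx=+1,dy=+3->C; (2,5):dx=+6,dy=+8->C; (2,6):dx=+7,dy=+4->C
  (2,7):dx=+10,dy=+11->C; (2,8):dx=+8,dy=+13->C; (2,9):dx=+5,dy=+6->C; (3,4):dx=-3,dy=-11->C
  (3,5):dx=+2,dy=-6->D; (3,6):dx=+3,dy=-10->D; (3,7):dx=+6,dy=-3->D; (3,8):dx=+4,dy=-1->D
  (3,9):dx=+1,dy=-8->D; (4,5):dx=+5,dy=+5->C; (4,6):dx=+6,dy=+1->C; (4,7):dx=+9,dy=+8->C
  (4,8):dx=+7,dy=+10->C; (4,9):dx=+4,dy=+3->C; (5,6):dx=+1,dy=-4->D; (5,7):dx=+4,dy=+3->C
  (5,8):dx=+2,dy=+5->C; (5,9):dx=-1,dy=-2->C; (6,7):dx=+3,dy=+7->C; (6,8):dx=+1,dy=+9->C
  (6,9):dx=-2,dy=+2->D; (7,8):dx=-2,dy=+2->D; (7,9):dx=-5,dy=-5->C; (8,9):dx=-3,dy=-7->C
Step 2: C = 28, D = 8, total pairs = 36.
Step 3: tau = (C - D)/(n(n-1)/2) = (28 - 8)/36 = 0.555556.
Step 4: Exact two-sided p-value (enumerate n! = 362880 permutations of y under H0): p = 0.044615.
Step 5: alpha = 0.1. reject H0.

tau_b = 0.5556 (C=28, D=8), p = 0.044615, reject H0.


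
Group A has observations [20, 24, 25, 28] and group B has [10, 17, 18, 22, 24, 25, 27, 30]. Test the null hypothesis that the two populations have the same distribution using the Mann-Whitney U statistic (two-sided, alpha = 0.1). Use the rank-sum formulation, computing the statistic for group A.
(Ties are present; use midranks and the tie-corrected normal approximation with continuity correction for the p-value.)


Step 1: Combine and sort all 12 observations; assign midranks.
sorted (value, group): (10,Y), (17,Y), (18,Y), (20,X), (22,Y), (24,X), (24,Y), (25,X), (25,Y), (27,Y), (28,X), (30,Y)
ranks: 10->1, 17->2, 18->3, 20->4, 22->5, 24->6.5, 24->6.5, 25->8.5, 25->8.5, 27->10, 28->11, 30->12
Step 2: Rank sum for X: R1 = 4 + 6.5 + 8.5 + 11 = 30.
Step 3: U_X = R1 - n1(n1+1)/2 = 30 - 4*5/2 = 30 - 10 = 20.
       U_Y = n1*n2 - U_X = 32 - 20 = 12.
Step 4: Ties are present, so use the tie-corrected normal approximation (with continuity correction) for the p-value.
Step 5: p-value = 0.550818; compare to alpha = 0.1. fail to reject H0.

U_X = 20, p = 0.550818, fail to reject H0 at alpha = 0.1.


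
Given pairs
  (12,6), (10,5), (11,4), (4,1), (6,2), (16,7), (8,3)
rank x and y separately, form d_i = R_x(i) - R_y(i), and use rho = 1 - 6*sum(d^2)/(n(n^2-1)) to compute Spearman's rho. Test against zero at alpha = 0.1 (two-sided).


Step 1: Rank x and y separately (midranks; no ties here).
rank(x): 12->6, 10->4, 11->5, 4->1, 6->2, 16->7, 8->3
rank(y): 6->6, 5->5, 4->4, 1->1, 2->2, 7->7, 3->3
Step 2: d_i = R_x(i) - R_y(i); compute d_i^2.
  (6-6)^2=0, (4-5)^2=1, (5-4)^2=1, (1-1)^2=0, (2-2)^2=0, (7-7)^2=0, (3-3)^2=0
sum(d^2) = 2.
Step 3: rho = 1 - 6*2 / (7*(7^2 - 1)) = 1 - 12/336 = 0.964286.
Step 4: Under H0, t = rho * sqrt((n-2)/(1-rho^2)) = 8.1408 ~ t(5).
Step 5: Two-sided p-value from the t-distribution with 5 df = 0.000454.
Step 6: alpha = 0.1. reject H0.

rho = 0.9643, p = 0.000454, reject H0 at alpha = 0.1.


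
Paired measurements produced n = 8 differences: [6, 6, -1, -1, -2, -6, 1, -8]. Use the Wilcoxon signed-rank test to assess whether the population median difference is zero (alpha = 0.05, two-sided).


Step 1: Drop any zero differences (none here) and take |d_i|.
|d| = [6, 6, 1, 1, 2, 6, 1, 8]
Step 2: Midrank |d_i| (ties get averaged ranks).
ranks: |6|->6, |6|->6, |1|->2, |1|->2, |2|->4, |6|->6, |1|->2, |8|->8
Step 3: Attach original signs; sum ranks with positive sign and with negative sign.
W+ = 6 + 6 + 2 = 14
W- = 2 + 2 + 4 + 6 + 8 = 22
(Check: W+ + W- = 36 should equal n(n+1)/2 = 36.)
Step 4: Test statistic W = min(W+, W-) = 14.
Step 5: Ties in |d|, so use the tie-corrected normal approximation.
        E[W] = n(n+1)/4 = 8*9/4 = 18.
        Tie groups: |d|=1 (t=3), |d|=6 (t=3); sum(t^3 - t) = 48.
        Var[W] = n(n+1)(2n+1)/24 - sum(t^3-t)/48 = 1224/24 - 48/48 = 50.
        z = (W - E[W]) / sqrt(Var[W]) = (14 - 18) / 7.0711 = -0.5657.
        Two-sided p = 2*Phi(z) = 0.571608.
Step 6: alpha = 0.05. fail to reject H0.

W+ = 14, W- = 22, W = min = 14, p = 0.571608, fail to reject H0.


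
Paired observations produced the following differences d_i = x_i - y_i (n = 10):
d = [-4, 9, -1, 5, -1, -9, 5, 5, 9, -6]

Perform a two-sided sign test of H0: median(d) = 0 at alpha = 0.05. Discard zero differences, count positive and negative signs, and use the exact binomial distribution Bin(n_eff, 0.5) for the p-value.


Step 1: Discard zero differences. Original n = 10; n_eff = number of nonzero differences = 10.
Nonzero differences (with sign): -4, +9, -1, +5, -1, -9, +5, +5, +9, -6
Step 2: Count signs: positive = 5, negative = 5.
Step 3: Under H0: P(positive) = 0.5, so the number of positives S ~ Bin(10, 0.5).
Step 4: Two-sided exact p-value = sum of Bin(10,0.5) probabilities at or below the observed probability = 1.000000.
Step 5: alpha = 0.05. fail to reject H0.

n_eff = 10, pos = 5, neg = 5, p = 1.000000, fail to reject H0.


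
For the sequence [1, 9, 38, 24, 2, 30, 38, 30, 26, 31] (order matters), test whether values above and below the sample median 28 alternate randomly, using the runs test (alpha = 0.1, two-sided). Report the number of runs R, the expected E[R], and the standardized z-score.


Step 1: Compute median = 28; label A = above, B = below.
Labels in order: BBABBAAABA  (n_A = 5, n_B = 5)
Step 2: Count runs R = 6.
Step 3: Under H0 (random ordering), E[R] = 2*n_A*n_B/(n_A+n_B) + 1 = 2*5*5/10 + 1 = 6.0000.
        Var[R] = 2*n_A*n_B*(2*n_A*n_B - n_A - n_B) / ((n_A+n_B)^2 * (n_A+n_B-1)) = 2000/900 = 2.2222.
        SD[R] = 1.4907.
Step 4: R = E[R], so z = 0 with no continuity correction.
Step 5: Two-sided p-value via normal approximation = 2*(1 - Phi(|z|)) = 1.000000.
Step 6: alpha = 0.1. fail to reject H0.

R = 6, z = 0.0000, p = 1.000000, fail to reject H0.


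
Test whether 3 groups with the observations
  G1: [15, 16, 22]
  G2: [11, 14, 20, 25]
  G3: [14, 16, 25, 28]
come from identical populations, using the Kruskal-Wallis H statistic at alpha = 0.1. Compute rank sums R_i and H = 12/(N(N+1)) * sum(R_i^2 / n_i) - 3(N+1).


Step 1: Combine all N = 11 observations and assign midranks.
sorted (value, group, rank): (11,G2,1), (14,G2,2.5), (14,G3,2.5), (15,G1,4), (16,G1,5.5), (16,G3,5.5), (20,G2,7), (22,G1,8), (25,G2,9.5), (25,G3,9.5), (28,G3,11)
Step 2: Sum ranks within each group.
R_1 = 17.5 (n_1 = 3)
R_2 = 20 (n_2 = 4)
R_3 = 28.5 (n_3 = 4)
Step 3: H = 12/(N(N+1)) * sum(R_i^2/n_i) - 3(N+1)
     = 12/(11*12) * (17.5^2/3 + 20^2/4 + 28.5^2/4) - 3*12
     = 0.090909 * 405.146 - 36
     = 0.831439.
Step 4: Ties present; correction factor C = 1 - 18/(11^3 - 11) = 0.986364. Corrected H = 0.831439 / 0.986364 = 0.842934.
Step 5: Under H0, H ~ chi^2(2); p-value = 0.656084.
Step 6: alpha = 0.1. fail to reject H0.

H = 0.8429, df = 2, p = 0.656084, fail to reject H0.


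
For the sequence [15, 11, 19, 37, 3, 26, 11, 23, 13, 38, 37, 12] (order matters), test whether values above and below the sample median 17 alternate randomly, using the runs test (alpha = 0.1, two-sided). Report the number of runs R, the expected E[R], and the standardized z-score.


Step 1: Compute median = 17; label A = above, B = below.
Labels in order: BBAABABABAAB  (n_A = 6, n_B = 6)
Step 2: Count runs R = 9.
Step 3: Under H0 (random ordering), E[R] = 2*n_A*n_B/(n_A+n_B) + 1 = 2*6*6/12 + 1 = 7.0000.
        Var[R] = 2*n_A*n_B*(2*n_A*n_B - n_A - n_B) / ((n_A+n_B)^2 * (n_A+n_B-1)) = 4320/1584 = 2.7273.
        SD[R] = 1.6514.
Step 4: Continuity-corrected z = (R - 0.5 - E[R]) / SD[R] = (9 - 0.5 - 7.0000) / 1.6514 = 0.9083.
Step 5: Two-sided p-value via normal approximation = 2*(1 - Phi(|z|)) = 0.363722.
Step 6: alpha = 0.1. fail to reject H0.

R = 9, z = 0.9083, p = 0.363722, fail to reject H0.


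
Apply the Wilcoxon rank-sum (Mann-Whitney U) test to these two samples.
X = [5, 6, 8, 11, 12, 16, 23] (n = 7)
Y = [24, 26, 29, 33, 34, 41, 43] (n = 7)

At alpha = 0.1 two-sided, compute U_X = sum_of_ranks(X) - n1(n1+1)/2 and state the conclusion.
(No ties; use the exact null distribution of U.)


Step 1: Combine and sort all 14 observations; assign midranks.
sorted (value, group): (5,X), (6,X), (8,X), (11,X), (12,X), (16,X), (23,X), (24,Y), (26,Y), (29,Y), (33,Y), (34,Y), (41,Y), (43,Y)
ranks: 5->1, 6->2, 8->3, 11->4, 12->5, 16->6, 23->7, 24->8, 26->9, 29->10, 33->11, 34->12, 41->13, 43->14
Step 2: Rank sum for X: R1 = 1 + 2 + 3 + 4 + 5 + 6 + 7 = 28.
Step 3: U_X = R1 - n1(n1+1)/2 = 28 - 7*8/2 = 28 - 28 = 0.
       U_Y = n1*n2 - U_X = 49 - 0 = 49.
Step 4: No ties, so the exact null distribution of U (based on enumerating the C(14,7) = 3432 equally likely rank assignments) gives the two-sided p-value.
Step 5: p-value = 0.000583; compare to alpha = 0.1. reject H0.

U_X = 0, p = 0.000583, reject H0 at alpha = 0.1.


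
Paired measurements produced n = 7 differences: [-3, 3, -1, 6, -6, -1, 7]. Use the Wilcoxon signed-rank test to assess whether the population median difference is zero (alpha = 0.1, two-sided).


Step 1: Drop any zero differences (none here) and take |d_i|.
|d| = [3, 3, 1, 6, 6, 1, 7]
Step 2: Midrank |d_i| (ties get averaged ranks).
ranks: |3|->3.5, |3|->3.5, |1|->1.5, |6|->5.5, |6|->5.5, |1|->1.5, |7|->7
Step 3: Attach original signs; sum ranks with positive sign and with negative sign.
W+ = 3.5 + 5.5 + 7 = 16
W- = 3.5 + 1.5 + 5.5 + 1.5 = 12
(Check: W+ + W- = 28 should equal n(n+1)/2 = 28.)
Step 4: Test statistic W = min(W+, W-) = 12.
Step 5: Ties in |d|, so use the tie-corrected normal approximation.
        E[W] = n(n+1)/4 = 7*8/4 = 14.
        Tie groups: |d|=1 (t=2), |d|=3 (t=2), |d|=6 (t=2); sum(t^3 - t) = 18.
        Var[W] = n(n+1)(2n+1)/24 - sum(t^3-t)/48 = 840/24 - 18/48 = 34.625.
        z = (W - E[W]) / sqrt(Var[W]) = (12 - 14) / 5.8843 = -0.3399.
        Two-sided p = 2*Phi(z) = 0.733941.
Step 6: alpha = 0.1. fail to reject H0.

W+ = 16, W- = 12, W = min = 12, p = 0.733941, fail to reject H0.


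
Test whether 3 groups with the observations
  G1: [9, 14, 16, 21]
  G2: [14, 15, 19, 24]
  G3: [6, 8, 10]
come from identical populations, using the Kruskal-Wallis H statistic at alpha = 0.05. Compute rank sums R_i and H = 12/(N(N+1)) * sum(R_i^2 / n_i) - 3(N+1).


Step 1: Combine all N = 11 observations and assign midranks.
sorted (value, group, rank): (6,G3,1), (8,G3,2), (9,G1,3), (10,G3,4), (14,G1,5.5), (14,G2,5.5), (15,G2,7), (16,G1,8), (19,G2,9), (21,G1,10), (24,G2,11)
Step 2: Sum ranks within each group.
R_1 = 26.5 (n_1 = 4)
R_2 = 32.5 (n_2 = 4)
R_3 = 7 (n_3 = 3)
Step 3: H = 12/(N(N+1)) * sum(R_i^2/n_i) - 3(N+1)
     = 12/(11*12) * (26.5^2/4 + 32.5^2/4 + 7^2/3) - 3*12
     = 0.090909 * 455.958 - 36
     = 5.450758.
Step 4: Ties present; correction factor C = 1 - 6/(11^3 - 11) = 0.995455. Corrected H = 5.450758 / 0.995455 = 5.475647.
Step 5: Under H0, H ~ chi^2(2); p-value = 0.064711.
Step 6: alpha = 0.05. fail to reject H0.

H = 5.4756, df = 2, p = 0.064711, fail to reject H0.


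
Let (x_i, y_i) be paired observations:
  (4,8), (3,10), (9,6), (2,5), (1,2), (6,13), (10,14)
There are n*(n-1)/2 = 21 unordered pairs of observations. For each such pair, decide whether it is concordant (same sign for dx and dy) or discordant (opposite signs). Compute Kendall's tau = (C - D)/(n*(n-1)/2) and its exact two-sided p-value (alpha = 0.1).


Step 1: Enumerate the 21 unordered pairs (i,j) with i<j and classify each by sign(x_j-x_i) * sign(y_j-y_i).
  (1,2):dx=-1,dy=+2->D; (1,3):dx=+5,dy=-2->D; (1,4):dx=-2,dy=-3->C; (1,5):dx=-3,dy=-6->C
  (1,6):dx=+2,dy=+5->C; (1,7):dx=+6,dy=+6->C; (2,3):dx=+6,dy=-4->D; (2,4):dx=-1,dy=-5->C
  (2,5):dx=-2,dy=-8->C; (2,6):dx=+3,dy=+3->C; (2,7):dx=+7,dy=+4->C; (3,4):dx=-7,dy=-1->C
  (3,5):dx=-8,dy=-4->C; (3,6):dx=-3,dy=+7->D; (3,7):dx=+1,dy=+8->C; (4,5):dx=-1,dy=-3->C
  (4,6):dx=+4,dy=+8->C; (4,7):dx=+8,dy=+9->C; (5,6):dx=+5,dy=+11->C; (5,7):dx=+9,dy=+12->C
  (6,7):dx=+4,dy=+1->C
Step 2: C = 17, D = 4, total pairs = 21.
Step 3: tau = (C - D)/(n(n-1)/2) = (17 - 4)/21 = 0.619048.
Step 4: Exact two-sided p-value (enumerate n! = 5040 permutations of y under H0): p = 0.069048.
Step 5: alpha = 0.1. reject H0.

tau_b = 0.6190 (C=17, D=4), p = 0.069048, reject H0.


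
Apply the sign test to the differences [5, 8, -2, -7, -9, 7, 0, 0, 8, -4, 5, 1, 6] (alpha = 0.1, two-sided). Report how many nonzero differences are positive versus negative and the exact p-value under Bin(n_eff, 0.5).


Step 1: Discard zero differences. Original n = 13; n_eff = number of nonzero differences = 11.
Nonzero differences (with sign): +5, +8, -2, -7, -9, +7, +8, -4, +5, +1, +6
Step 2: Count signs: positive = 7, negative = 4.
Step 3: Under H0: P(positive) = 0.5, so the number of positives S ~ Bin(11, 0.5).
Step 4: Two-sided exact p-value = sum of Bin(11,0.5) probabilities at or below the observed probability = 0.548828.
Step 5: alpha = 0.1. fail to reject H0.

n_eff = 11, pos = 7, neg = 4, p = 0.548828, fail to reject H0.


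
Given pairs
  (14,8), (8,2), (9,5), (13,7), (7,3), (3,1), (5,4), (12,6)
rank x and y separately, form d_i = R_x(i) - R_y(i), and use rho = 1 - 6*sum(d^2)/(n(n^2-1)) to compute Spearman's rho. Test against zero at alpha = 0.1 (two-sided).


Step 1: Rank x and y separately (midranks; no ties here).
rank(x): 14->8, 8->4, 9->5, 13->7, 7->3, 3->1, 5->2, 12->6
rank(y): 8->8, 2->2, 5->5, 7->7, 3->3, 1->1, 4->4, 6->6
Step 2: d_i = R_x(i) - R_y(i); compute d_i^2.
  (8-8)^2=0, (4-2)^2=4, (5-5)^2=0, (7-7)^2=0, (3-3)^2=0, (1-1)^2=0, (2-4)^2=4, (6-6)^2=0
sum(d^2) = 8.
Step 3: rho = 1 - 6*8 / (8*(8^2 - 1)) = 1 - 48/504 = 0.904762.
Step 4: Under H0, t = rho * sqrt((n-2)/(1-rho^2)) = 5.2034 ~ t(6).
Step 5: Two-sided p-value from the t-distribution with 6 df = 0.002008.
Step 6: alpha = 0.1. reject H0.

rho = 0.9048, p = 0.002008, reject H0 at alpha = 0.1.


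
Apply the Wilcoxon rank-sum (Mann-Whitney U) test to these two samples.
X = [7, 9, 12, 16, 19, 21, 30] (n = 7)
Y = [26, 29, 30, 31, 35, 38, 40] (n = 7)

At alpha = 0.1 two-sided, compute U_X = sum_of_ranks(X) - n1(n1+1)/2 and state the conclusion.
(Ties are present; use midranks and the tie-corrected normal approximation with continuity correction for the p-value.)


Step 1: Combine and sort all 14 observations; assign midranks.
sorted (value, group): (7,X), (9,X), (12,X), (16,X), (19,X), (21,X), (26,Y), (29,Y), (30,X), (30,Y), (31,Y), (35,Y), (38,Y), (40,Y)
ranks: 7->1, 9->2, 12->3, 16->4, 19->5, 21->6, 26->7, 29->8, 30->9.5, 30->9.5, 31->11, 35->12, 38->13, 40->14
Step 2: Rank sum for X: R1 = 1 + 2 + 3 + 4 + 5 + 6 + 9.5 = 30.5.
Step 3: U_X = R1 - n1(n1+1)/2 = 30.5 - 7*8/2 = 30.5 - 28 = 2.5.
       U_Y = n1*n2 - U_X = 49 - 2.5 = 46.5.
Step 4: Ties are present, so use the tie-corrected normal approximation (with continuity correction) for the p-value.
Step 5: p-value = 0.005956; compare to alpha = 0.1. reject H0.

U_X = 2.5, p = 0.005956, reject H0 at alpha = 0.1.


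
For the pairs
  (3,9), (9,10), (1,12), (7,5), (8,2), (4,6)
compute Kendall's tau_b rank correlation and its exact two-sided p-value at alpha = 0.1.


Step 1: Enumerate the 15 unordered pairs (i,j) with i<j and classify each by sign(x_j-x_i) * sign(y_j-y_i).
  (1,2):dx=+6,dy=+1->C; (1,3):dx=-2,dy=+3->D; (1,4):dx=+4,dy=-4->D; (1,5):dx=+5,dy=-7->D
  (1,6):dx=+1,dy=-3->D; (2,3):dx=-8,dy=+2->D; (2,4):dx=-2,dy=-5->C; (2,5):dx=-1,dy=-8->C
  (2,6):dx=-5,dy=-4->C; (3,4):dx=+6,dy=-7->D; (3,5):dx=+7,dy=-10->D; (3,6):dx=+3,dy=-6->D
  (4,5):dx=+1,dy=-3->D; (4,6):dx=-3,dy=+1->D; (5,6):dx=-4,dy=+4->D
Step 2: C = 4, D = 11, total pairs = 15.
Step 3: tau = (C - D)/(n(n-1)/2) = (4 - 11)/15 = -0.466667.
Step 4: Exact two-sided p-value (enumerate n! = 720 permutations of y under H0): p = 0.272222.
Step 5: alpha = 0.1. fail to reject H0.

tau_b = -0.4667 (C=4, D=11), p = 0.272222, fail to reject H0.


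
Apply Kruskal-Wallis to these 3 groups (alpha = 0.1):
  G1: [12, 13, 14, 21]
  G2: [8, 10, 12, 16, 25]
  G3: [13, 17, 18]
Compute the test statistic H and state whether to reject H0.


Step 1: Combine all N = 12 observations and assign midranks.
sorted (value, group, rank): (8,G2,1), (10,G2,2), (12,G1,3.5), (12,G2,3.5), (13,G1,5.5), (13,G3,5.5), (14,G1,7), (16,G2,8), (17,G3,9), (18,G3,10), (21,G1,11), (25,G2,12)
Step 2: Sum ranks within each group.
R_1 = 27 (n_1 = 4)
R_2 = 26.5 (n_2 = 5)
R_3 = 24.5 (n_3 = 3)
Step 3: H = 12/(N(N+1)) * sum(R_i^2/n_i) - 3(N+1)
     = 12/(12*13) * (27^2/4 + 26.5^2/5 + 24.5^2/3) - 3*13
     = 0.076923 * 522.783 - 39
     = 1.214103.
Step 4: Ties present; correction factor C = 1 - 12/(12^3 - 12) = 0.993007. Corrected H = 1.214103 / 0.993007 = 1.222653.
Step 5: Under H0, H ~ chi^2(2); p-value = 0.542631.
Step 6: alpha = 0.1. fail to reject H0.

H = 1.2227, df = 2, p = 0.542631, fail to reject H0.


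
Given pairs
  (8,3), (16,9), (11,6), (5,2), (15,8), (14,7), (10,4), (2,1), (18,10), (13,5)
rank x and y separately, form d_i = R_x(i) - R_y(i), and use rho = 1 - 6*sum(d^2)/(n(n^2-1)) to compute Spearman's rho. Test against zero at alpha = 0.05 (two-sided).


Step 1: Rank x and y separately (midranks; no ties here).
rank(x): 8->3, 16->9, 11->5, 5->2, 15->8, 14->7, 10->4, 2->1, 18->10, 13->6
rank(y): 3->3, 9->9, 6->6, 2->2, 8->8, 7->7, 4->4, 1->1, 10->10, 5->5
Step 2: d_i = R_x(i) - R_y(i); compute d_i^2.
  (3-3)^2=0, (9-9)^2=0, (5-6)^2=1, (2-2)^2=0, (8-8)^2=0, (7-7)^2=0, (4-4)^2=0, (1-1)^2=0, (10-10)^2=0, (6-5)^2=1
sum(d^2) = 2.
Step 3: rho = 1 - 6*2 / (10*(10^2 - 1)) = 1 - 12/990 = 0.987879.
Step 4: Under H0, t = rho * sqrt((n-2)/(1-rho^2)) = 18.0003 ~ t(8).
Step 5: Two-sided p-value from the t-distribution with 8 df = 0.000000.
Step 6: alpha = 0.05. reject H0.

rho = 0.9879, p = 0.000000, reject H0 at alpha = 0.05.


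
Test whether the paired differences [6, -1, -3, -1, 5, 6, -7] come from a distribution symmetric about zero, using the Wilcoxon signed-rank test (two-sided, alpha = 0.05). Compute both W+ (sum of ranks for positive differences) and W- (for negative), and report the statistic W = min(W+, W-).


Step 1: Drop any zero differences (none here) and take |d_i|.
|d| = [6, 1, 3, 1, 5, 6, 7]
Step 2: Midrank |d_i| (ties get averaged ranks).
ranks: |6|->5.5, |1|->1.5, |3|->3, |1|->1.5, |5|->4, |6|->5.5, |7|->7
Step 3: Attach original signs; sum ranks with positive sign and with negative sign.
W+ = 5.5 + 4 + 5.5 = 15
W- = 1.5 + 3 + 1.5 + 7 = 13
(Check: W+ + W- = 28 should equal n(n+1)/2 = 28.)
Step 4: Test statistic W = min(W+, W-) = 13.
Step 5: Ties in |d|, so use the tie-corrected normal approximation.
        E[W] = n(n+1)/4 = 7*8/4 = 14.
        Tie groups: |d|=1 (t=2), |d|=6 (t=2); sum(t^3 - t) = 12.
        Var[W] = n(n+1)(2n+1)/24 - sum(t^3-t)/48 = 840/24 - 12/48 = 34.75.
        z = (W - E[W]) / sqrt(Var[W]) = (13 - 14) / 5.8949 = -0.1696.
        Two-sided p = 2*Phi(z) = 0.865295.
Step 6: alpha = 0.05. fail to reject H0.

W+ = 15, W- = 13, W = min = 13, p = 0.865295, fail to reject H0.


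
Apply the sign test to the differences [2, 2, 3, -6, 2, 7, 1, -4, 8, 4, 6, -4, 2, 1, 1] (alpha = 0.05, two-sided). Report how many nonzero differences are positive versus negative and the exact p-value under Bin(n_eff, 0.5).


Step 1: Discard zero differences. Original n = 15; n_eff = number of nonzero differences = 15.
Nonzero differences (with sign): +2, +2, +3, -6, +2, +7, +1, -4, +8, +4, +6, -4, +2, +1, +1
Step 2: Count signs: positive = 12, negative = 3.
Step 3: Under H0: P(positive) = 0.5, so the number of positives S ~ Bin(15, 0.5).
Step 4: Two-sided exact p-value = sum of Bin(15,0.5) probabilities at or below the observed probability = 0.035156.
Step 5: alpha = 0.05. reject H0.

n_eff = 15, pos = 12, neg = 3, p = 0.035156, reject H0.


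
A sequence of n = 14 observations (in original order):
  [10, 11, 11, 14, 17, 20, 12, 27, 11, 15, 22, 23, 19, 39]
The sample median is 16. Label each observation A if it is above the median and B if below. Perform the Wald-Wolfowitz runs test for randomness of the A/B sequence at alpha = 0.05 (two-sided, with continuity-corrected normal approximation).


Step 1: Compute median = 16; label A = above, B = below.
Labels in order: BBBBAABABBAAAA  (n_A = 7, n_B = 7)
Step 2: Count runs R = 6.
Step 3: Under H0 (random ordering), E[R] = 2*n_A*n_B/(n_A+n_B) + 1 = 2*7*7/14 + 1 = 8.0000.
        Var[R] = 2*n_A*n_B*(2*n_A*n_B - n_A - n_B) / ((n_A+n_B)^2 * (n_A+n_B-1)) = 8232/2548 = 3.2308.
        SD[R] = 1.7974.
Step 4: Continuity-corrected z = (R + 0.5 - E[R]) / SD[R] = (6 + 0.5 - 8.0000) / 1.7974 = -0.8345.
Step 5: Two-sided p-value via normal approximation = 2*(1 - Phi(|z|)) = 0.403986.
Step 6: alpha = 0.05. fail to reject H0.

R = 6, z = -0.8345, p = 0.403986, fail to reject H0.


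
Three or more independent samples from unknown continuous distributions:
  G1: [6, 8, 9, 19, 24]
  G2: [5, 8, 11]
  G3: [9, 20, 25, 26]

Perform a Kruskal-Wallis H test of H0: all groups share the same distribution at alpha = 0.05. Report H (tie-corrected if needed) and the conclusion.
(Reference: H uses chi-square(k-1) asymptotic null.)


Step 1: Combine all N = 12 observations and assign midranks.
sorted (value, group, rank): (5,G2,1), (6,G1,2), (8,G1,3.5), (8,G2,3.5), (9,G1,5.5), (9,G3,5.5), (11,G2,7), (19,G1,8), (20,G3,9), (24,G1,10), (25,G3,11), (26,G3,12)
Step 2: Sum ranks within each group.
R_1 = 29 (n_1 = 5)
R_2 = 11.5 (n_2 = 3)
R_3 = 37.5 (n_3 = 4)
Step 3: H = 12/(N(N+1)) * sum(R_i^2/n_i) - 3(N+1)
     = 12/(12*13) * (29^2/5 + 11.5^2/3 + 37.5^2/4) - 3*13
     = 0.076923 * 563.846 - 39
     = 4.372756.
Step 4: Ties present; correction factor C = 1 - 12/(12^3 - 12) = 0.993007. Corrected H = 4.372756 / 0.993007 = 4.403550.
Step 5: Under H0, H ~ chi^2(2); p-value = 0.110607.
Step 6: alpha = 0.05. fail to reject H0.

H = 4.4036, df = 2, p = 0.110607, fail to reject H0.


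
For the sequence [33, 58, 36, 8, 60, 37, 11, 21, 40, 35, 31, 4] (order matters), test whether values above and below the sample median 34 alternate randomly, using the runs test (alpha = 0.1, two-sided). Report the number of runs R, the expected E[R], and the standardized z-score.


Step 1: Compute median = 34; label A = above, B = below.
Labels in order: BAABAABBAABB  (n_A = 6, n_B = 6)
Step 2: Count runs R = 7.
Step 3: Under H0 (random ordering), E[R] = 2*n_A*n_B/(n_A+n_B) + 1 = 2*6*6/12 + 1 = 7.0000.
        Var[R] = 2*n_A*n_B*(2*n_A*n_B - n_A - n_B) / ((n_A+n_B)^2 * (n_A+n_B-1)) = 4320/1584 = 2.7273.
        SD[R] = 1.6514.
Step 4: R = E[R], so z = 0 with no continuity correction.
Step 5: Two-sided p-value via normal approximation = 2*(1 - Phi(|z|)) = 1.000000.
Step 6: alpha = 0.1. fail to reject H0.

R = 7, z = 0.0000, p = 1.000000, fail to reject H0.


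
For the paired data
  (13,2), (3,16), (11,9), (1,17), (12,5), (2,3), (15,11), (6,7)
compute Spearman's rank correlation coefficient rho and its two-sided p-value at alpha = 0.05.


Step 1: Rank x and y separately (midranks; no ties here).
rank(x): 13->7, 3->3, 11->5, 1->1, 12->6, 2->2, 15->8, 6->4
rank(y): 2->1, 16->7, 9->5, 17->8, 5->3, 3->2, 11->6, 7->4
Step 2: d_i = R_x(i) - R_y(i); compute d_i^2.
  (7-1)^2=36, (3-7)^2=16, (5-5)^2=0, (1-8)^2=49, (6-3)^2=9, (2-2)^2=0, (8-6)^2=4, (4-4)^2=0
sum(d^2) = 114.
Step 3: rho = 1 - 6*114 / (8*(8^2 - 1)) = 1 - 684/504 = -0.357143.
Step 4: Under H0, t = rho * sqrt((n-2)/(1-rho^2)) = -0.9366 ~ t(6).
Step 5: Two-sided p-value from the t-distribution with 6 df = 0.385121.
Step 6: alpha = 0.05. fail to reject H0.

rho = -0.3571, p = 0.385121, fail to reject H0 at alpha = 0.05.


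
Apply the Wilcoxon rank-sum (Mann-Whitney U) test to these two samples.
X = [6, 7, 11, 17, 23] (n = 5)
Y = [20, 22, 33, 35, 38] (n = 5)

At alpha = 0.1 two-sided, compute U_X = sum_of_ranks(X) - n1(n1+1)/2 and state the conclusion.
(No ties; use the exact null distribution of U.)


Step 1: Combine and sort all 10 observations; assign midranks.
sorted (value, group): (6,X), (7,X), (11,X), (17,X), (20,Y), (22,Y), (23,X), (33,Y), (35,Y), (38,Y)
ranks: 6->1, 7->2, 11->3, 17->4, 20->5, 22->6, 23->7, 33->8, 35->9, 38->10
Step 2: Rank sum for X: R1 = 1 + 2 + 3 + 4 + 7 = 17.
Step 3: U_X = R1 - n1(n1+1)/2 = 17 - 5*6/2 = 17 - 15 = 2.
       U_Y = n1*n2 - U_X = 25 - 2 = 23.
Step 4: No ties, so the exact null distribution of U (based on enumerating the C(10,5) = 252 equally likely rank assignments) gives the two-sided p-value.
Step 5: p-value = 0.031746; compare to alpha = 0.1. reject H0.

U_X = 2, p = 0.031746, reject H0 at alpha = 0.1.


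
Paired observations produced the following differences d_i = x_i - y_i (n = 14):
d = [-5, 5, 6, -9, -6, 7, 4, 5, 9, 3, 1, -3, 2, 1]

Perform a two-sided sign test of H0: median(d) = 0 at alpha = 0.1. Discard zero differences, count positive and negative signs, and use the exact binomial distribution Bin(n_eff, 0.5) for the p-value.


Step 1: Discard zero differences. Original n = 14; n_eff = number of nonzero differences = 14.
Nonzero differences (with sign): -5, +5, +6, -9, -6, +7, +4, +5, +9, +3, +1, -3, +2, +1
Step 2: Count signs: positive = 10, negative = 4.
Step 3: Under H0: P(positive) = 0.5, so the number of positives S ~ Bin(14, 0.5).
Step 4: Two-sided exact p-value = sum of Bin(14,0.5) probabilities at or below the observed probability = 0.179565.
Step 5: alpha = 0.1. fail to reject H0.

n_eff = 14, pos = 10, neg = 4, p = 0.179565, fail to reject H0.


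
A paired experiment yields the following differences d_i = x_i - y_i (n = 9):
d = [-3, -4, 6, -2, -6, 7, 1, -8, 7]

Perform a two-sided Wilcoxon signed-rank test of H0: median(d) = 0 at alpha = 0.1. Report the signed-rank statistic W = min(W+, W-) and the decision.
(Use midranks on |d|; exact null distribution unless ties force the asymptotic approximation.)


Step 1: Drop any zero differences (none here) and take |d_i|.
|d| = [3, 4, 6, 2, 6, 7, 1, 8, 7]
Step 2: Midrank |d_i| (ties get averaged ranks).
ranks: |3|->3, |4|->4, |6|->5.5, |2|->2, |6|->5.5, |7|->7.5, |1|->1, |8|->9, |7|->7.5
Step 3: Attach original signs; sum ranks with positive sign and with negative sign.
W+ = 5.5 + 7.5 + 1 + 7.5 = 21.5
W- = 3 + 4 + 2 + 5.5 + 9 = 23.5
(Check: W+ + W- = 45 should equal n(n+1)/2 = 45.)
Step 4: Test statistic W = min(W+, W-) = 21.5.
Step 5: Ties in |d|, so use the tie-corrected normal approximation.
        E[W] = n(n+1)/4 = 9*10/4 = 22.5.
        Tie groups: |d|=6 (t=2), |d|=7 (t=2); sum(t^3 - t) = 12.
        Var[W] = n(n+1)(2n+1)/24 - sum(t^3-t)/48 = 1710/24 - 12/48 = 71.
        z = (W - E[W]) / sqrt(Var[W]) = (21.5 - 22.5) / 8.4261 = -0.1187.
        Two-sided p = 2*Phi(z) = 0.905530.
Step 6: alpha = 0.1. fail to reject H0.

W+ = 21.5, W- = 23.5, W = min = 21.5, p = 0.905530, fail to reject H0.


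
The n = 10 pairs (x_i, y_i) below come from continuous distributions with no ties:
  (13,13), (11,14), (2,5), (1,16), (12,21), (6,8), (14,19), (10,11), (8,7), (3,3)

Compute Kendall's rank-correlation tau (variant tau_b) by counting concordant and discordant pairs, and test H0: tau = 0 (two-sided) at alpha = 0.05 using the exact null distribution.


Step 1: Enumerate the 45 unordered pairs (i,j) with i<j and classify each by sign(x_j-x_i) * sign(y_j-y_i).
  (1,2):dx=-2,dy=+1->D; (1,3):dx=-11,dy=-8->C; (1,4):dx=-12,dy=+3->D; (1,5):dx=-1,dy=+8->D
  (1,6):dx=-7,dy=-5->C; (1,7):dx=+1,dy=+6->C; (1,8):dx=-3,dy=-2->C; (1,9):dx=-5,dy=-6->C
  (1,10):dx=-10,dy=-10->C; (2,3):dx=-9,dy=-9->C; (2,4):dx=-10,dy=+2->D; (2,5):dx=+1,dy=+7->C
  (2,6):dx=-5,dy=-6->C; (2,7):dx=+3,dy=+5->C; (2,8):dx=-1,dy=-3->C; (2,9):dx=-3,dy=-7->C
  (2,10):dx=-8,dy=-11->C; (3,4):dx=-1,dy=+11->D; (3,5):dx=+10,dy=+16->C; (3,6):dx=+4,dy=+3->C
  (3,7):dx=+12,dy=+14->C; (3,8):dx=+8,dy=+6->C; (3,9):dx=+6,dy=+2->C; (3,10):dx=+1,dy=-2->D
  (4,5):dx=+11,dy=+5->C; (4,6):dx=+5,dy=-8->D; (4,7):dx=+13,dy=+3->C; (4,8):dx=+9,dy=-5->D
  (4,9):dx=+7,dy=-9->D; (4,10):dx=+2,dy=-13->D; (5,6):dx=-6,dy=-13->C; (5,7):dx=+2,dy=-2->D
  (5,8):dx=-2,dy=-10->C; (5,9):dx=-4,dy=-14->C; (5,10):dx=-9,dy=-18->C; (6,7):dx=+8,dy=+11->C
  (6,8):dx=+4,dy=+3->C; (6,9):dx=+2,dy=-1->D; (6,10):dx=-3,dy=-5->C; (7,8):dx=-4,dy=-8->C
  (7,9):dx=-6,dy=-12->C; (7,10):dx=-11,dy=-16->C; (8,9):dx=-2,dy=-4->C; (8,10):dx=-7,dy=-8->C
  (9,10):dx=-5,dy=-4->C
Step 2: C = 33, D = 12, total pairs = 45.
Step 3: tau = (C - D)/(n(n-1)/2) = (33 - 12)/45 = 0.466667.
Step 4: Exact two-sided p-value (enumerate n! = 3628800 permutations of y under H0): p = 0.072550.
Step 5: alpha = 0.05. fail to reject H0.

tau_b = 0.4667 (C=33, D=12), p = 0.072550, fail to reject H0.


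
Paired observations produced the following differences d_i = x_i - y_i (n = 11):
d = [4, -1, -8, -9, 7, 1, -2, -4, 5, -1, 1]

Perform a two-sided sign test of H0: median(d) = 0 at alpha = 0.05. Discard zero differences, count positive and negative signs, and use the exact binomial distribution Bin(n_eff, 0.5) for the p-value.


Step 1: Discard zero differences. Original n = 11; n_eff = number of nonzero differences = 11.
Nonzero differences (with sign): +4, -1, -8, -9, +7, +1, -2, -4, +5, -1, +1
Step 2: Count signs: positive = 5, negative = 6.
Step 3: Under H0: P(positive) = 0.5, so the number of positives S ~ Bin(11, 0.5).
Step 4: Two-sided exact p-value = sum of Bin(11,0.5) probabilities at or below the observed probability = 1.000000.
Step 5: alpha = 0.05. fail to reject H0.

n_eff = 11, pos = 5, neg = 6, p = 1.000000, fail to reject H0.


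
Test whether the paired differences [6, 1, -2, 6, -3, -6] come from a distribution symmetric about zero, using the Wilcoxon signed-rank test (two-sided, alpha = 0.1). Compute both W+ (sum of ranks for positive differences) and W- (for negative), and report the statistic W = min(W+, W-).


Step 1: Drop any zero differences (none here) and take |d_i|.
|d| = [6, 1, 2, 6, 3, 6]
Step 2: Midrank |d_i| (ties get averaged ranks).
ranks: |6|->5, |1|->1, |2|->2, |6|->5, |3|->3, |6|->5
Step 3: Attach original signs; sum ranks with positive sign and with negative sign.
W+ = 5 + 1 + 5 = 11
W- = 2 + 3 + 5 = 10
(Check: W+ + W- = 21 should equal n(n+1)/2 = 21.)
Step 4: Test statistic W = min(W+, W-) = 10.
Step 5: Ties in |d|, so use the tie-corrected normal approximation.
        E[W] = n(n+1)/4 = 6*7/4 = 10.5.
        Tie groups: |d|=6 (t=3); sum(t^3 - t) = 24.
        Var[W] = n(n+1)(2n+1)/24 - sum(t^3-t)/48 = 546/24 - 24/48 = 22.25.
        z = (W - E[W]) / sqrt(Var[W]) = (10 - 10.5) / 4.7170 = -0.1060.
        Two-sided p = 2*Phi(z) = 0.915583.
Step 6: alpha = 0.1. fail to reject H0.

W+ = 11, W- = 10, W = min = 10, p = 0.915583, fail to reject H0.


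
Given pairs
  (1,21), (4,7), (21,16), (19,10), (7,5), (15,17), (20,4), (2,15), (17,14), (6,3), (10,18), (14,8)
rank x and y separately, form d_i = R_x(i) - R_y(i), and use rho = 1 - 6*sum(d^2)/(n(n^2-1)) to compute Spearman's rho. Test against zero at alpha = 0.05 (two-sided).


Step 1: Rank x and y separately (midranks; no ties here).
rank(x): 1->1, 4->3, 21->12, 19->10, 7->5, 15->8, 20->11, 2->2, 17->9, 6->4, 10->6, 14->7
rank(y): 21->12, 7->4, 16->9, 10->6, 5->3, 17->10, 4->2, 15->8, 14->7, 3->1, 18->11, 8->5
Step 2: d_i = R_x(i) - R_y(i); compute d_i^2.
  (1-12)^2=121, (3-4)^2=1, (12-9)^2=9, (10-6)^2=16, (5-3)^2=4, (8-10)^2=4, (11-2)^2=81, (2-8)^2=36, (9-7)^2=4, (4-1)^2=9, (6-11)^2=25, (7-5)^2=4
sum(d^2) = 314.
Step 3: rho = 1 - 6*314 / (12*(12^2 - 1)) = 1 - 1884/1716 = -0.097902.
Step 4: Under H0, t = rho * sqrt((n-2)/(1-rho^2)) = -0.3111 ~ t(10).
Step 5: Two-sided p-value from the t-distribution with 10 df = 0.762122.
Step 6: alpha = 0.05. fail to reject H0.

rho = -0.0979, p = 0.762122, fail to reject H0 at alpha = 0.05.


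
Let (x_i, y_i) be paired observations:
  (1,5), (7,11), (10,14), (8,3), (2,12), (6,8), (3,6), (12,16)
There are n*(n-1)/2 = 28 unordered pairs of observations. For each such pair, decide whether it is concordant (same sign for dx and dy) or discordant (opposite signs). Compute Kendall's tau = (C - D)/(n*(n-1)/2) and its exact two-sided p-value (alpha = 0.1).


Step 1: Enumerate the 28 unordered pairs (i,j) with i<j and classify each by sign(x_j-x_i) * sign(y_j-y_i).
  (1,2):dx=+6,dy=+6->C; (1,3):dx=+9,dy=+9->C; (1,4):dx=+7,dy=-2->D; (1,5):dx=+1,dy=+7->C
  (1,6):dx=+5,dy=+3->C; (1,7):dx=+2,dy=+1->C; (1,8):dx=+11,dy=+11->C; (2,3):dx=+3,dy=+3->C
  (2,4):dx=+1,dy=-8->D; (2,5):dx=-5,dy=+1->D; (2,6):dx=-1,dy=-3->C; (2,7):dx=-4,dy=-5->C
  (2,8):dx=+5,dy=+5->C; (3,4):dx=-2,dy=-11->C; (3,5):dx=-8,dy=-2->C; (3,6):dx=-4,dy=-6->C
  (3,7):dx=-7,dy=-8->C; (3,8):dx=+2,dy=+2->C; (4,5):dx=-6,dy=+9->D; (4,6):dx=-2,dy=+5->D
  (4,7):dx=-5,dy=+3->D; (4,8):dx=+4,dy=+13->C; (5,6):dx=+4,dy=-4->D; (5,7):dx=+1,dy=-6->D
  (5,8):dx=+10,dy=+4->C; (6,7):dx=-3,dy=-2->C; (6,8):dx=+6,dy=+8->C; (7,8):dx=+9,dy=+10->C
Step 2: C = 20, D = 8, total pairs = 28.
Step 3: tau = (C - D)/(n(n-1)/2) = (20 - 8)/28 = 0.428571.
Step 4: Exact two-sided p-value (enumerate n! = 40320 permutations of y under H0): p = 0.178869.
Step 5: alpha = 0.1. fail to reject H0.

tau_b = 0.4286 (C=20, D=8), p = 0.178869, fail to reject H0.
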